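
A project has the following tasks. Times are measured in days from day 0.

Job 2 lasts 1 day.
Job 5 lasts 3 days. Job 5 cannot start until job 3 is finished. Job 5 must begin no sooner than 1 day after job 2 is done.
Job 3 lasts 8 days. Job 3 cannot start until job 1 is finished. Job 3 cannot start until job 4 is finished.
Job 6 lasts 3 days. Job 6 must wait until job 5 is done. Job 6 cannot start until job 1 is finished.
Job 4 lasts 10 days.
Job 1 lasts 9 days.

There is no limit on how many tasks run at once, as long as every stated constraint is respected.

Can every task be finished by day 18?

Nothing blocks job 4, so it runs from day 0 to day 10.
Job 2 can start immediately at day 0; it finishes at day 1.
Job 1 has no prerequisites, so it starts at day 0 and finishes at day 9.
For job 3: job 1 (finishes day 9); job 4 (finishes day 10). Taking the maximum gives a start of day 10, and it finishes at 10 + 8 = day 18.
For job 5: job 3 (finishes day 18); job 2 (finishes day 1, plus 1-day gap → day 2). Taking the maximum gives a start of day 18, and it finishes at 18 + 3 = day 21.
Job 6 cannot start until job 5 (finishes day 21); job 1 (finishes day 9). The controlling bound is day 21, so job 6 finishes at 21 + 3 = day 24.
The earliest everything can be done is day 24, which is after the deadline of 18, so it is not possible.

No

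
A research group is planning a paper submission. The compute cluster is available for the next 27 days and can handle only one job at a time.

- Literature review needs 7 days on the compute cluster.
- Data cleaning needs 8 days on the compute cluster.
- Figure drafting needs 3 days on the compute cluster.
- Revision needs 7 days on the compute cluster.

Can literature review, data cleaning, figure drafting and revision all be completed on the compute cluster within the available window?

Yes

Running back to back, the jobs need 7 + 8 + 3 + 7 = 25 days on the compute cluster.
Since 25 ≤ 27, they fit within the window.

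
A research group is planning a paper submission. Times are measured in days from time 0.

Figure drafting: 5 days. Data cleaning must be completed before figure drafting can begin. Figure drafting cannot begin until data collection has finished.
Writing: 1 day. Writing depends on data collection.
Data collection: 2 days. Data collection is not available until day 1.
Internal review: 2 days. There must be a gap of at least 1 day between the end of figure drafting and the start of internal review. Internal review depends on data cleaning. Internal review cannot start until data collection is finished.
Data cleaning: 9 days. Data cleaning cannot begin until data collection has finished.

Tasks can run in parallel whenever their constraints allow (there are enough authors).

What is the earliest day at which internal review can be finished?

Data collection cannot begin until its own release at day 1. It runs from day 1 to 1 + 2 = day 3.
After data collection (finishes day 3), data cleaning can start at day 3 and finishes at day 12.
Figure drafting cannot start until data cleaning (finishes day 12); data collection (finishes day 3). The controlling bound is day 12, so figure drafting finishes at 12 + 5 = day 17.
Internal review has to wait for figure drafting (finishes day 17, plus 1-day gap → day 18); data cleaning (finishes day 12); data collection (finishes day 3). The latest of these is day 18, so internal review runs day 18 to 18 + 2 = day 20.

20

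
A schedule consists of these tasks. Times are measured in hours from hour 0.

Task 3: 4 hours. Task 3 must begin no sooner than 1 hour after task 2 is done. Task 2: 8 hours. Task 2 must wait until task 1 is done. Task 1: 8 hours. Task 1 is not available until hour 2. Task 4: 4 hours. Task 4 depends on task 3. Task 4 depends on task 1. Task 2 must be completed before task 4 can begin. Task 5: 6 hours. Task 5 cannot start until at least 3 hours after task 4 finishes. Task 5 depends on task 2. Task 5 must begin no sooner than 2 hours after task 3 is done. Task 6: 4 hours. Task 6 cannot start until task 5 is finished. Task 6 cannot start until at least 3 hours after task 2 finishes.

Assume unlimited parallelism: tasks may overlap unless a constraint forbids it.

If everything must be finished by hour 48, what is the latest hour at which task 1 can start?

10

Task 6 must finish by hour 48; it takes 4 hours, so it must start by 48 − 4 = hour 44.
Since task 6 (must start by hour 44) depends on it, task 5 must finish by hour 44. Backing off its 6-hour duration gives a latest start of hour 38.
Task 4 feeds into task 5 (must start by hour 38, minus 3-hour gap → hour 35); so task 4 must finish by hour 35 and therefore start by hour 31.
Task 3 feeds task 4 (must start by hour 31); task 5 (must start by hour 38, minus 2-hour gap → hour 36). Taking the minimum, task 3 must finish by hour 31 and start by 31 − 4 = hour 27.
Task 2 has several dependents: task 3 (must start by hour 27, minus 1-hour gap → hour 26); task 4 (must start by hour 31); task 5 (must start by hour 38); task 6 (must start by hour 44, minus 3-hour gap → hour 41). The earliest of those limits is hour 26, so task 2 must start by 26 − 8 = hour 18.
Task 1 has several dependents: task 2 (must start by hour 18); task 4 (must start by hour 31). The earliest of those limits is hour 18, so task 1 must start by 18 − 8 = hour 10.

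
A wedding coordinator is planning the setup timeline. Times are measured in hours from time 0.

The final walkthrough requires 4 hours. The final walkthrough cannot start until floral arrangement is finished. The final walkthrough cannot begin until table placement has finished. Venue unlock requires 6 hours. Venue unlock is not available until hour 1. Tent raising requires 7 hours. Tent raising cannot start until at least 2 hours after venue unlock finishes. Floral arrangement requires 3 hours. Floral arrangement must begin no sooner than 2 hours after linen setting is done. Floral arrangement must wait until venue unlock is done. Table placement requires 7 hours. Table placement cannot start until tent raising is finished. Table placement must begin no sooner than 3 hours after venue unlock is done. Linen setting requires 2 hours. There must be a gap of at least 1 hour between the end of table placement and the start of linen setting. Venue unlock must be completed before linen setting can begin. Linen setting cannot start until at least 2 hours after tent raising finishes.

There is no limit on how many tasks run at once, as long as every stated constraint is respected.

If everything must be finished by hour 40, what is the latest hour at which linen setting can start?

Nothing follows the final walkthrough; the deadline of hour 40 is its only limit. It must start by 40 − 4 = hour 36.
Since the final walkthrough (must start by hour 36) depends on it, floral arrangement must finish by hour 36. Backing off its 3-hour duration gives a latest start of hour 33.
Linen setting feeds into floral arrangement (must start by hour 33, minus 2-hour gap → hour 31); so linen setting must finish by hour 31 and therefore start by hour 29.

29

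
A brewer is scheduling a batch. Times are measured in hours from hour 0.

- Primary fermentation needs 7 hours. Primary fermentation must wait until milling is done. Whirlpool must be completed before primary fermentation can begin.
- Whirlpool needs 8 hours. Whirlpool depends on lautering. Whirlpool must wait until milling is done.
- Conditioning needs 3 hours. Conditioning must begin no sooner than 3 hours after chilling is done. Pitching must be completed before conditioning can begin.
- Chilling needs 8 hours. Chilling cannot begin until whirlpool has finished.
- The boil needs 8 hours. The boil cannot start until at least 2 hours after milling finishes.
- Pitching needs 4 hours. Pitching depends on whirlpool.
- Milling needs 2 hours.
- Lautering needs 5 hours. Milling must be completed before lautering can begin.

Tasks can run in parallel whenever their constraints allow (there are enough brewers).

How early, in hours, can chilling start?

15

Milling can start immediately at hour 0; it finishes at hour 2.
After milling (finishes hour 2), lautering can start at hour 2 and finishes at hour 7.
Whirlpool cannot start until lautering (finishes hour 7); milling (finishes hour 2). The controlling bound is hour 7, so whirlpool finishes at 7 + 8 = hour 15.
Chilling waits on whirlpool (finishes hour 15), so the earliest it can start is hour 15.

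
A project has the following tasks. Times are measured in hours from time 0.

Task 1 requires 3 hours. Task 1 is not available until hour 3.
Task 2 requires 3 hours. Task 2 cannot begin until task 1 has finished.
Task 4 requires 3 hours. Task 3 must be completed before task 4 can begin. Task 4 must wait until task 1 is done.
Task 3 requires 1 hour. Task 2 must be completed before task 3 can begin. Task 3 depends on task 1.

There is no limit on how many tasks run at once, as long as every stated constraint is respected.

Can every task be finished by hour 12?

No

Task 1 cannot begin until its own release at hour 3. It runs from hour 3 to 3 + 3 = hour 6.
After task 1 (finishes hour 6), task 2 can start at hour 6 and finishes at hour 9.
Task 3 needs all of task 2 (finishes hour 9); task 1 (finishes hour 6). That puts its earliest start at hour 9; it finishes at 9 + 1 = hour 10.
Task 4 needs all of task 3 (finishes hour 10); task 1 (finishes hour 6). That puts its earliest start at hour 10; it finishes at 10 + 3 = hour 13.
The earliest everything can be done is hour 13, which is after the deadline of 12, so it is not possible.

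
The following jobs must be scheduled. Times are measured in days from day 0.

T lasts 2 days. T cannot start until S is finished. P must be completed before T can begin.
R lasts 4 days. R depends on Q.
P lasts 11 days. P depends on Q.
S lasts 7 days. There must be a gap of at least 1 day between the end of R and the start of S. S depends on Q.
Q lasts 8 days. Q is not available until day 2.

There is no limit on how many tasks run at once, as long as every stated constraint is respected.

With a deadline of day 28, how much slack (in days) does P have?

After its own release at day 2, Q can start at day 2 and finishes at day 10.
P cannot begin until Q (finishes day 10). It runs from day 10 to 10 + 11 = day 21.

Working backward from the deadline:
T must finish by day 28; it takes 2 days, so it must start by 28 − 2 = day 26.
P has to be done before T (must start by day 26). That means finishing by day 26, i.e. starting by 26 − 11 = day 15.
So P can start as early as day 10 and as late as day 15, giving 15 − 10 = 5 days of slack.

5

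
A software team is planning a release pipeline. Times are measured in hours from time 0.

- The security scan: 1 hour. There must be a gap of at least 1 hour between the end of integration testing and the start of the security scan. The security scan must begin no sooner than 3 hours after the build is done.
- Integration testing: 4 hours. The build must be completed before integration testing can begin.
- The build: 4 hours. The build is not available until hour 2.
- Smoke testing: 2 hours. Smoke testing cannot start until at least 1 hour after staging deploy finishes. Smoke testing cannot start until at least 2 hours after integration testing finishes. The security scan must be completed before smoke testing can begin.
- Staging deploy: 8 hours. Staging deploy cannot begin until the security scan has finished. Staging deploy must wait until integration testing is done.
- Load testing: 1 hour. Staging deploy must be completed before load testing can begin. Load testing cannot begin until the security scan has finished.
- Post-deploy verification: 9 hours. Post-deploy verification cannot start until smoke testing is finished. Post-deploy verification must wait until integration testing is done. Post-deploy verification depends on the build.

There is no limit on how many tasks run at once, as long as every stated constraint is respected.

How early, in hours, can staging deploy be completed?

The build cannot begin until its own release at hour 2. It runs from hour 2 to 2 + 4 = hour 6.
After the build (finishes hour 6), integration testing can start at hour 6 and finishes at hour 10.
For the security scan: integration testing (finishes hour 10, plus 1-hour gap → hour 11); the build (finishes hour 6, plus 3-hour gap → hour 9). Taking the maximum gives a start of hour 11, and it finishes at 11 + 1 = hour 12.
For staging deploy: the security scan (finishes hour 12); integration testing (finishes hour 10). Taking the maximum gives a start of hour 12, and it finishes at 12 + 8 = hour 20.

20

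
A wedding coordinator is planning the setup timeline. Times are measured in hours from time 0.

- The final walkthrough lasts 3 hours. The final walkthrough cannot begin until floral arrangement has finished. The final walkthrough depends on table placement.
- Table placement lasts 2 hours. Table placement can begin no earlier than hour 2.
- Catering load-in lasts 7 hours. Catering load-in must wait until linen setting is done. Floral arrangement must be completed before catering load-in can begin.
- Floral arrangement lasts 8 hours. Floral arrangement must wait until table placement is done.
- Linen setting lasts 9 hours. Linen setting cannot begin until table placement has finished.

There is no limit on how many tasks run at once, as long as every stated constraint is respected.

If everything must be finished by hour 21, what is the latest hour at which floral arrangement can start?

6

Nothing follows catering load-in; the deadline of hour 21 is its only limit. It must start by 21 − 7 = hour 14.
The final walkthrough has no dependents, so it just needs to finish by hour 21. Starting by 21 − 3 = hour 18 achieves that.
Floral arrangement feeds catering load-in (must start by hour 14); the final walkthrough (must start by hour 18). Taking the minimum, floral arrangement must finish by hour 14 and start by 14 − 8 = hour 6.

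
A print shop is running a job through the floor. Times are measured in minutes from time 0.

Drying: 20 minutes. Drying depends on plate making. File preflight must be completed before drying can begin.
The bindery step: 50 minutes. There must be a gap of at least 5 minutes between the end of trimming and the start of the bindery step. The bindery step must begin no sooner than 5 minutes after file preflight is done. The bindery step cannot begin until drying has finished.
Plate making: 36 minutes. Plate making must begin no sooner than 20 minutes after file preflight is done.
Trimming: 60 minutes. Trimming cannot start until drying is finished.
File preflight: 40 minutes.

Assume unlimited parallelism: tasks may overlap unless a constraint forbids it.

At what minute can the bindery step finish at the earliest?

File preflight has no prerequisites, so it starts at minute 0 and finishes at minute 40.
Plate making waits on file preflight (finishes minute 40, plus 20-minute gap → minute 60), so it starts at minute 60 and finishes at 60 + 36 = minute 96.
For drying: plate making (finishes minute 96); file preflight (finishes minute 40). Taking the maximum gives a start of minute 96, and it finishes at 96 + 20 = minute 116.
After drying (finishes minute 116), trimming can start at minute 116 and finishes at minute 176.
The bindery step needs all of trimming (finishes minute 176, plus 5-minute gap → minute 181); file preflight (finishes minute 40, plus 5-minute gap → minute 45); drying (finishes minute 116). That puts its earliest start at minute 181; it finishes at 181 + 50 = minute 231.

231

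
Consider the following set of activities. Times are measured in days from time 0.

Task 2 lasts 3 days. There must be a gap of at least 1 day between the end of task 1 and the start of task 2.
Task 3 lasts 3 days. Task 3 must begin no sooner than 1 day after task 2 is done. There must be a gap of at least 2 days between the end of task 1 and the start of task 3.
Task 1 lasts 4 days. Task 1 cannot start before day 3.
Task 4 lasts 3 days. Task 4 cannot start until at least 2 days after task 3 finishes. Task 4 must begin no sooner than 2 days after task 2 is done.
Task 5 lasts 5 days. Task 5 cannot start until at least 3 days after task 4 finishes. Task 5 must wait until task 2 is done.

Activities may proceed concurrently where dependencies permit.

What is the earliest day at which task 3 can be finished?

Task 1 cannot begin until its own release at day 3. It runs from day 3 to 3 + 4 = day 7.
Task 2 cannot begin until task 1 (finishes day 7, plus 1-day gap → day 8). It runs from day 8 to 8 + 3 = day 11.
Task 3 needs all of task 2 (finishes day 11, plus 1-day gap → day 12); task 1 (finishes day 7, plus 2-day gap → day 9). That puts its earliest start at day 12; it finishes at 12 + 3 = day 15.

15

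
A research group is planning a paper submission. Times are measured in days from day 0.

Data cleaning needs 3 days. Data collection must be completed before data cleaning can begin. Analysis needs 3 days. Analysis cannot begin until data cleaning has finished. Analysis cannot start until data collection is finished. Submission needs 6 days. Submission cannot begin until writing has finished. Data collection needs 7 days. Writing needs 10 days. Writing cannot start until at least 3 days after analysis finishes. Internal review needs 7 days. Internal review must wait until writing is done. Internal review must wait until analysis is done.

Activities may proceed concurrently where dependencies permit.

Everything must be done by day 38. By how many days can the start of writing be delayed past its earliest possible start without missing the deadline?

5

Data collection has no prerequisites, so it starts at day 0 and finishes at day 7.
After data collection (finishes day 7), data cleaning can start at day 7 and finishes at day 10.
Analysis has to wait for data cleaning (finishes day 10); data collection (finishes day 7). The latest of these is day 10, so analysis runs day 10 to 10 + 3 = day 13.
Writing waits on analysis (finishes day 13, plus 3-day gap → day 16), so it starts at day 16 and finishes at 16 + 10 = day 26.

Working backward from the deadline:
Internal review must finish by day 38; it takes 7 days, so it must start by 38 − 7 = day 31.
To finish by day 38, submission (duration 6) must start no later than day 32.
Writing must finish in time for internal review (must start by day 31); submission (must start by day 32). The tightest is day 31, so writing must start by 31 − 10 = day 21.
So writing can start as early as day 16 and as late as day 21, giving 21 − 16 = 5 days of slack.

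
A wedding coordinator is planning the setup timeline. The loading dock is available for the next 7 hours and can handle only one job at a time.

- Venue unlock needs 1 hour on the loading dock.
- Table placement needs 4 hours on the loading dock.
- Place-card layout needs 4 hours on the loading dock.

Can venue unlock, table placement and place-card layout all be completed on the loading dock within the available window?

No

Running back to back, the jobs need 1 + 4 + 4 = 9 hours on the loading dock.
Since 9 > 7, they cannot all fit.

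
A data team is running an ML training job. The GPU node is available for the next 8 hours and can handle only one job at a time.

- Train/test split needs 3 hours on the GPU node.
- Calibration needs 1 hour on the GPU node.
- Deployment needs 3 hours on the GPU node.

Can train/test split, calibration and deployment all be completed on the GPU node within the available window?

Running back to back, the jobs need 3 + 1 + 3 = 7 hours on the GPU node.
Since 7 ≤ 8, they fit within the window.

Yes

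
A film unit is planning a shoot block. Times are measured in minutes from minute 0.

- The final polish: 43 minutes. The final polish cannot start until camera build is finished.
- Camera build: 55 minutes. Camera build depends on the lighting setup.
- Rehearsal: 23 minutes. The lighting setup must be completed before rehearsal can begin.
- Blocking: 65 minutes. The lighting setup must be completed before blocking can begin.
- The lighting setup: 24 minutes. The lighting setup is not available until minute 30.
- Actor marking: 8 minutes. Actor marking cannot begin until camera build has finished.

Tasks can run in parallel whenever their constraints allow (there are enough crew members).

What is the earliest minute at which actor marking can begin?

109

After its own release at minute 30, the lighting setup can start at minute 30 and finishes at minute 54.
After the lighting setup (finishes minute 54), camera build can start at minute 54 and finishes at minute 109.
Actor marking waits on camera build (finishes minute 109), so the earliest it can start is minute 109.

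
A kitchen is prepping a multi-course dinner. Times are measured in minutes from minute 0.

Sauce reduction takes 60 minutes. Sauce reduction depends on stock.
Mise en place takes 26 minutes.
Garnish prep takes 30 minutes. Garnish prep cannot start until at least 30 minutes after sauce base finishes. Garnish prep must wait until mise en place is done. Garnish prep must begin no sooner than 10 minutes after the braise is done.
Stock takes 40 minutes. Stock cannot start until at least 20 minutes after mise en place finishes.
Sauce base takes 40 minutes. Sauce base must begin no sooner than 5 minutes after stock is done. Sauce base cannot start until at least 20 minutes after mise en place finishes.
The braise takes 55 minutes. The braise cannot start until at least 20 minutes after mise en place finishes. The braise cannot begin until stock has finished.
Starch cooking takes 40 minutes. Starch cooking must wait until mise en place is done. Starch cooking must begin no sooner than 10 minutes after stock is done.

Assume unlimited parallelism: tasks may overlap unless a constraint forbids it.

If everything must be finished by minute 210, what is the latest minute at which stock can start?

Nothing follows garnish prep; the deadline of minute 210 is its only limit. It must start by 210 − 30 = minute 180.
Sauce base feeds into garnish prep (must start by minute 180, minus 30-minute gap → minute 150); so sauce base must finish by minute 150 and therefore start by minute 110.
The braise has to be done before garnish prep (must start by minute 180, minus 10-minute gap → minute 170). That means finishing by minute 170, i.e. starting by 170 − 55 = minute 115.
Sauce reduction has no dependents, so it just needs to finish by minute 210. Starting by 210 − 60 = minute 150 achieves that.
Starch cooking has no dependents, so it just needs to finish by minute 210. Starting by 210 − 40 = minute 170 achieves that.
Stock has several dependents: sauce base (must start by minute 110, minus 5-minute gap → minute 105); the braise (must start by minute 115); sauce reduction (must start by minute 150); starch cooking (must start by minute 170, minus 10-minute gap → minute 160). The earliest of those limits is minute 105, so stock must start by 105 − 40 = minute 65.

65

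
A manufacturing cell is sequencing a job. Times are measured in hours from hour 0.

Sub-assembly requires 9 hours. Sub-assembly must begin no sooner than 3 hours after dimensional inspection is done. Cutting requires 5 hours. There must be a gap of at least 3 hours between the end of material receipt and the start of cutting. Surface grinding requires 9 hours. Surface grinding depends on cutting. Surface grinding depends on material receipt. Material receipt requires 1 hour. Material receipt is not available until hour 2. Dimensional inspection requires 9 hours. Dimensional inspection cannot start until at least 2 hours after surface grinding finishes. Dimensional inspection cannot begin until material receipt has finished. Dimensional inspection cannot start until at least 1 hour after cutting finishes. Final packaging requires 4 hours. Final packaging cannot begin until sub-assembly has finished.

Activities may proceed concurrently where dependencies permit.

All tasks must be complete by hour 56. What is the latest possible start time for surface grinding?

Final packaging must finish by hour 56; it takes 4 hours, so it must start by 56 − 4 = hour 52.
Sub-assembly must finish before final packaging (must start by hour 52). With a 9-hour duration, sub-assembly must start by 52 − 9 = hour 43.
Dimensional inspection has to be done before sub-assembly (must start by hour 43, minus 3-hour gap → hour 40). That means finishing by hour 40, i.e. starting by 40 − 9 = hour 31.
Surface grinding has to be done before dimensional inspection (must start by hour 31, minus 2-hour gap → hour 29). That means finishing by hour 29, i.e. starting by 29 − 9 = hour 20.

20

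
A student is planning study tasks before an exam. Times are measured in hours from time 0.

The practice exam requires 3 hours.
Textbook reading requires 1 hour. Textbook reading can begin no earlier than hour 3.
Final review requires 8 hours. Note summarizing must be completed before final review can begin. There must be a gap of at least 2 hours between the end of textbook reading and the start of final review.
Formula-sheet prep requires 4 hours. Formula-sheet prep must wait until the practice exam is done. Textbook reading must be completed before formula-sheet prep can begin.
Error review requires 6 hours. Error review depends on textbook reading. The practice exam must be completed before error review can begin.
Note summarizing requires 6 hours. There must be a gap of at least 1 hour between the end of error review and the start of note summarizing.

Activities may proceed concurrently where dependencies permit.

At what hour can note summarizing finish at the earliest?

17

Nothing blocks the practice exam, so it runs from hour 0 to hour 3.
Textbook reading cannot begin until its own release at hour 3. It runs from hour 3 to 3 + 1 = hour 4.
For error review: textbook reading (finishes hour 4); the practice exam (finishes hour 3). Taking the maximum gives a start of hour 4, and it finishes at 4 + 6 = hour 10.
Note summarizing cannot begin until error review (finishes hour 10, plus 1-hour gap → hour 11). It runs from hour 11 to 11 + 6 = hour 17.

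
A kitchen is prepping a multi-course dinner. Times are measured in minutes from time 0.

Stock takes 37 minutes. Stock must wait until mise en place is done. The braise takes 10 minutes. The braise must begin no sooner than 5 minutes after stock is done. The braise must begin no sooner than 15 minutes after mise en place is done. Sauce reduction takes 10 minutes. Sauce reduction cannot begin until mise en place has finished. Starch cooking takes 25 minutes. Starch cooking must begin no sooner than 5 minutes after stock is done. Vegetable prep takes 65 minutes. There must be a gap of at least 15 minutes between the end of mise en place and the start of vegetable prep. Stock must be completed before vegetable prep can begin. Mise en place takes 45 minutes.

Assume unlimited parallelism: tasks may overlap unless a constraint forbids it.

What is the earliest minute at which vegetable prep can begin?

Mise en place can start immediately at minute 0; it finishes at minute 45.
Stock cannot begin until mise en place (finishes minute 45). It runs from minute 45 to 45 + 37 = minute 82.
Vegetable prep waits on mise en place (finishes minute 45, plus 15-minute gap → minute 60); stock (finishes minute 82). The latest of these is minute 82, which is the earliest vegetable prep can start.

82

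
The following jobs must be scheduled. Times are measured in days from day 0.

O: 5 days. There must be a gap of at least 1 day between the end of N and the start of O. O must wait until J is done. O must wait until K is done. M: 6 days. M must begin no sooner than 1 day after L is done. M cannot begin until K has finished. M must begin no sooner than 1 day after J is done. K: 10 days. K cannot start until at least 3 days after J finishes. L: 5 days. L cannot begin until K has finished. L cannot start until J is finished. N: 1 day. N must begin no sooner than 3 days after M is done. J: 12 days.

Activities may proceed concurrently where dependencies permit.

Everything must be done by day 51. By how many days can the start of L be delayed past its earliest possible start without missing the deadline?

Nothing blocks J, so it runs from day 0 to day 12.
K cannot begin until J (finishes day 12, plus 3-day gap → day 15). It runs from day 15 to 15 + 10 = day 25.
L needs all of K (finishes day 25); J (finishes day 12). That puts its earliest start at day 25; it finishes at 25 + 5 = day 30.

Working backward from the deadline:
O has no dependents, so it just needs to finish by day 51. Starting by 51 − 5 = day 46 achieves that.
N feeds into O (must start by day 46, minus 1-day gap → day 45); so N must finish by day 45 and therefore start by day 44.
M feeds into N (must start by day 44, minus 3-day gap → day 41); so M must finish by day 41 and therefore start by day 35.
L must finish before M (must start by day 35, minus 1-day gap → day 34). With a 5-day duration, L must start by 34 − 5 = day 29.
So L can start as early as day 25 and as late as day 29, giving 29 − 25 = 4 days of slack.

4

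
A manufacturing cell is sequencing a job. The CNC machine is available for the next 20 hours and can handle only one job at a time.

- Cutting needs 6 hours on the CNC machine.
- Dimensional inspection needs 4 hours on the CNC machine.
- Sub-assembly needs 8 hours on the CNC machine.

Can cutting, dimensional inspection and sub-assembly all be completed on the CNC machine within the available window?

Running back to back, the jobs need 6 + 4 + 8 = 18 hours on the CNC machine.
Since 18 ≤ 20, they fit within the window.

Yes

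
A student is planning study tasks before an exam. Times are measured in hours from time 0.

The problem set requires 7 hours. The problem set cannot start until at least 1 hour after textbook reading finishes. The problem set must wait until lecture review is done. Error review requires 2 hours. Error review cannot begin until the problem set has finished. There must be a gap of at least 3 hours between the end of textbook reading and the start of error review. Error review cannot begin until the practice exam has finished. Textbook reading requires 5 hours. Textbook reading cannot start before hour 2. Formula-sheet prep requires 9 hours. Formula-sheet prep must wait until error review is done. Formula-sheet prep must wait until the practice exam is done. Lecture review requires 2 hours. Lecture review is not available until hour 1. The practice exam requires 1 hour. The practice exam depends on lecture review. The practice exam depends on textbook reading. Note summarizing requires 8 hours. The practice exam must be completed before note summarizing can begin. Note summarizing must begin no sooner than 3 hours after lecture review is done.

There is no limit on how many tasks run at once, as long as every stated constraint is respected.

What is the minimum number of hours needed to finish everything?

26

After its own release at hour 1, lecture review can start at hour 1 and finishes at hour 3.
After its own release at hour 2, textbook reading can start at hour 2 and finishes at hour 7.
For the practice exam: lecture review (finishes hour 3); textbook reading (finishes hour 7). Taking the maximum gives a start of hour 7, and it finishes at 7 + 1 = hour 8.
For note summarizing: the practice exam (finishes hour 8); lecture review (finishes hour 3, plus 3-hour gap → hour 6). Taking the maximum gives a start of hour 8, and it finishes at 8 + 8 = hour 16.
The problem set has to wait for textbook reading (finishes hour 7, plus 1-hour gap → hour 8); lecture review (finishes hour 3). The latest of these is hour 8, so the problem set runs hour 8 to 8 + 7 = hour 15.
For error review: the problem set (finishes hour 15); textbook reading (finishes hour 7, plus 3-hour gap → hour 10); the practice exam (finishes hour 8). Taking the maximum gives a start of hour 15, and it finishes at 15 + 2 = hour 17.
Formula-sheet prep needs all of error review (finishes hour 17); the practice exam (finishes hour 8). That puts its earliest start at hour 17; it finishes at 17 + 9 = hour 26.
All tasks are finished once the last one completes. Finish times: Textbook reading at 7, Lecture review at 3, The problem set at 15, The practice exam at 8, Error review at 17, Note summarizing at 16, Formula-sheet prep at 26. The latest is hour 26.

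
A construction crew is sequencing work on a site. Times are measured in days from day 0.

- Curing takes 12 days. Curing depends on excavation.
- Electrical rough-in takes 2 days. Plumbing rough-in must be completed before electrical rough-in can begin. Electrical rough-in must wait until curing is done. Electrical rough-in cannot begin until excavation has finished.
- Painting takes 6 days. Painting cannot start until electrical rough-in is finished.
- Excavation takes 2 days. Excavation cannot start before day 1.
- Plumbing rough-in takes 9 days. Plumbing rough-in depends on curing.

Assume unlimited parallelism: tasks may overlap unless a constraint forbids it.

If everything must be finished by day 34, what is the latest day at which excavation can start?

3

Painting must finish by day 34; it takes 6 days, so it must start by 34 − 6 = day 28.
Electrical rough-in feeds into painting (must start by day 28); so electrical rough-in must finish by day 28 and therefore start by day 26.
Since electrical rough-in (must start by day 26) depends on it, plumbing rough-in must finish by day 26. Backing off its 9-day duration gives a latest start of day 17.
Curing must finish in time for plumbing rough-in (must start by day 17); electrical rough-in (must start by day 26). The tightest is day 17, so curing must start by 17 − 12 = day 5.
Excavation feeds curing (must start by day 5); electrical rough-in (must start by day 26). Taking the minimum, excavation must finish by day 5 and start by 5 − 2 = day 3.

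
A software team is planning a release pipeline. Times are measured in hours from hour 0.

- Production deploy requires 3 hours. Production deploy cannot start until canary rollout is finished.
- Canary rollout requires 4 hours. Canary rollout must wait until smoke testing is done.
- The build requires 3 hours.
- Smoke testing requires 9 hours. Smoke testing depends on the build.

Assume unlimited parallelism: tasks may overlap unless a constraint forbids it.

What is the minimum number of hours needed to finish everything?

19

The build can start immediately at hour 0; it finishes at hour 3.
Smoke testing cannot begin until the build (finishes hour 3). It runs from hour 3 to 3 + 9 = hour 12.
Canary rollout waits on smoke testing (finishes hour 12), so it starts at hour 12 and finishes at 12 + 4 = hour 16.
Production deploy waits on canary rollout (finishes hour 16), so it starts at hour 16 and finishes at 16 + 3 = hour 19.
All tasks are finished once the last one completes. Finish times: The build at 3, Smoke testing at 12, Canary rollout at 16, Production deploy at 19. The latest is hour 19.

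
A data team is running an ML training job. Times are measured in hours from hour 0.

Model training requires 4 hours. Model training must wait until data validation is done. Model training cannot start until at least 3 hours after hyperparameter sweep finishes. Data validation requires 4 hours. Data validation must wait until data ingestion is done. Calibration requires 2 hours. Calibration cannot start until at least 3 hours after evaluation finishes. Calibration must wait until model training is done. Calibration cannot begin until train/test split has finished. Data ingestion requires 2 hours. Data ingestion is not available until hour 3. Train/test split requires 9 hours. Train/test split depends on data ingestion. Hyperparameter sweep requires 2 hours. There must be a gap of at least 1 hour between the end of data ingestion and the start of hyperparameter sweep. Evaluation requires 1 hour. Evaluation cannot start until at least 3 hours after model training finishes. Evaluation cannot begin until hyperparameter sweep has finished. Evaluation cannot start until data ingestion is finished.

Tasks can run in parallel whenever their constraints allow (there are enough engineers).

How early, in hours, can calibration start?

After its own release at hour 3, data ingestion can start at hour 3 and finishes at hour 5.
Hyperparameter sweep cannot begin until data ingestion (finishes hour 5, plus 1-hour gap → hour 6). It runs from hour 6 to 6 + 2 = hour 8.
Train/test split waits on data ingestion (finishes hour 5), so it starts at hour 5 and finishes at 5 + 9 = hour 14.
Data validation cannot begin until data ingestion (finishes hour 5). It runs from hour 5 to 5 + 4 = hour 9.
Model training cannot start until data validation (finishes hour 9); hyperparameter sweep (finishes hour 8, plus 3-hour gap → hour 11). The controlling bound is hour 11, so model training finishes at 11 + 4 = hour 15.
Evaluation needs all of model training (finishes hour 15, plus 3-hour gap → hour 18); hyperparameter sweep (finishes hour 8); data ingestion (finishes hour 5). That puts its earliest start at hour 18; it finishes at 18 + 1 = hour 19.
Calibration waits on evaluation (finishes hour 19, plus 3-hour gap → hour 22); model training (finishes hour 15); train/test split (finishes hour 14). The latest of these is hour 22, which is the earliest calibration can start.

22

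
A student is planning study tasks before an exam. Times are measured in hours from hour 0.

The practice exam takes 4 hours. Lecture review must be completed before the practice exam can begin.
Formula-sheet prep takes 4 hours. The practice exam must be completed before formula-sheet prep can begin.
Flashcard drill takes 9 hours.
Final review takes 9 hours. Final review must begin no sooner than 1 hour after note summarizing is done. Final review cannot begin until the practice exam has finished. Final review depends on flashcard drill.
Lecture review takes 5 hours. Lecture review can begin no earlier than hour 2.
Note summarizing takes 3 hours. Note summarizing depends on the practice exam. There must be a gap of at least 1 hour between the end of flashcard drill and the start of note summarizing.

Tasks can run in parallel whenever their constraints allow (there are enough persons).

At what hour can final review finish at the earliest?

Flashcard drill has no prerequisites, so it starts at hour 0 and finishes at hour 9.
Lecture review waits on its own release at hour 2, so it starts at hour 2 and finishes at 2 + 5 = hour 7.
The practice exam cannot begin until lecture review (finishes hour 7). It runs from hour 7 to 7 + 4 = hour 11.
For note summarizing: the practice exam (finishes hour 11); flashcard drill (finishes hour 9, plus 1-hour gap → hour 10). Taking the maximum gives a start of hour 11, and it finishes at 11 + 3 = hour 14.
Final review has to wait for note summarizing (finishes hour 14, plus 1-hour gap → hour 15); the practice exam (finishes hour 11); flashcard drill (finishes hour 9). The latest of these is hour 15, so final review runs hour 15 to 15 + 9 = hour 24.

24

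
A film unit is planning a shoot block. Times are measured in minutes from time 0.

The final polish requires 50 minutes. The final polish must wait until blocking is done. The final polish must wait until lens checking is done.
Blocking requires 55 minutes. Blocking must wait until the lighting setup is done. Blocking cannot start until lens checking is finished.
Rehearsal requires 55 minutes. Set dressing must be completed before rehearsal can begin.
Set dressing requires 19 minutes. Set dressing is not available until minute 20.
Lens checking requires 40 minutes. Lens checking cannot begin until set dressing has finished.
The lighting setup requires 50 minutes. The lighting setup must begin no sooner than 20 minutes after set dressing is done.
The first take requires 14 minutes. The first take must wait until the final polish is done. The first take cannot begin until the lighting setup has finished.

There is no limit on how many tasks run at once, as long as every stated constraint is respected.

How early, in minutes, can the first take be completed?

Set dressing waits on its own release at minute 20, so it starts at minute 20 and finishes at 20 + 19 = minute 39.
Lens checking waits on set dressing (finishes minute 39), so it starts at minute 39 and finishes at 39 + 40 = minute 79.
The lighting setup cannot begin until set dressing (finishes minute 39, plus 20-minute gap → minute 59). It runs from minute 59 to 59 + 50 = minute 109.
For blocking: the lighting setup (finishes minute 109); lens checking (finishes minute 79). Taking the maximum gives a start of minute 109, and it finishes at 109 + 55 = minute 164.
The final polish cannot start until blocking (finishes minute 164); lens checking (finishes minute 79). The controlling bound is minute 164, so the final polish finishes at 164 + 50 = minute 214.
The first take needs all of the final polish (finishes minute 214); the lighting setup (finishes minute 109). That puts its earliest start at minute 214; it finishes at 214 + 14 = minute 228.

228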